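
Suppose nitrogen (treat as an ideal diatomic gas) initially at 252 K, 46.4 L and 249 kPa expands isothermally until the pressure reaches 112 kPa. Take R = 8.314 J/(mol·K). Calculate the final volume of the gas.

103 L

Isothermal: T stays 252 K; PV = const ⇒ V₂ = 103 L, P₂ = 112 kPa.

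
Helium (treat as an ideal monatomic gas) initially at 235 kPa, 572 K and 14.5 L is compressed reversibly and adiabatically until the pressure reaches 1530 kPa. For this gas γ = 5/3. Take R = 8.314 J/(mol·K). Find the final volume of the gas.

4.71 L

Adiabatic: T₂/T₁ = (P₂/P₁)^((γ−1)/γ) ⇒ T₂ = 572×(6.51)^0.400 = 1210 K; V₂ = 4.71 L.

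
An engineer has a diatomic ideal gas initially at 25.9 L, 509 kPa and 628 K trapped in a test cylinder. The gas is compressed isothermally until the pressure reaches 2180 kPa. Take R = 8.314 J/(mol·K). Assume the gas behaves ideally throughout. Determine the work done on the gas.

n = P₁V₁/(RT₁) = 509×25.9/(8.314×628) = 2.52 mol.
Isothermal: T stays 628 K; PV = const ⇒ V₂ = 6.05 L, P₂ = 2180 kPa.
W = nRT ln(V₂/V₁) = 2.52×8.314×628×ln(0.233) = -19200 J.
Work done on the gas = −W_by = 19200 J.

19200 J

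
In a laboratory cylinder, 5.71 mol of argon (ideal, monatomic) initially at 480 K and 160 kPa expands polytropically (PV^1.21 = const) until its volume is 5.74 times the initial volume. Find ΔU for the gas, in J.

V₁ = nRT₁/P₁ = 5.71×8.314×480/160 = 142 L.
Polytropic n=1.21: T₂ = T₁(V₁/V₂)^(n−1) = 480×(0.174)^0.21 = 333 K; P₂ = P₁(V₁/V₂)^n = 19.3 kPa.
For an ideal gas ΔU = nCvΔT with Cv = (3/2)R = 12.5 J/(mol·K).
ΔU = 5.71×12.5×(333−480) = -10500 J.

-10500 J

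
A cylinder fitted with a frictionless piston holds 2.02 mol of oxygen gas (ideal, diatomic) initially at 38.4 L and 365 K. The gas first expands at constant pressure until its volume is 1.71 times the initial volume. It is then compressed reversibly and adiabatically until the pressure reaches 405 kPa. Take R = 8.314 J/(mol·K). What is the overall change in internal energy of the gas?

P₁ = nRT₁/V₁ = 2.02×8.314×365/38.4 = 160 kPa.
Step 1 — Isobaric: P stays 160 kPa; V/T = const ⇒ T₂ = 624 K, V₂ = 65.7 L.
W = PΔV = 160×(65.7−38.4) kPa·L = 4350 J.
ΔU = nCvΔT = 2.02×20.8×(624−365) = 10900 J.
Q = ΔU + W = nCpΔT = 15200 J.
State after step 1: P = 160 kPa, V = 65.7 L, T = 624 K.
Step 2 — Adiabatic: T₂/T₁ = (P₂/P₁)^((γ−1)/γ) ⇒ T₂ = 624×(2.54)^0.286 = 814 K; V₂ = 33.8 L.
ΔU = nCvΔT = 2.02×20.8×(814−624) = 7990 J.
Q = 0 for an adiabatic process, so W = −ΔU = -7990 J.
Net over both steps: W = -3630 J, Q = 15200 J, ΔU = 18900 J.

18900 J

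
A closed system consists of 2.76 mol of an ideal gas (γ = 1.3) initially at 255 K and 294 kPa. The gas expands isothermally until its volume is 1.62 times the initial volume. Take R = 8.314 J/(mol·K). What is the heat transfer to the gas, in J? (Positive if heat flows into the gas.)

V₁ = nRT₁/P₁ = 2.76×8.314×255/294 = 19.9 L.
Isothermal: T stays 255 K; PV = const ⇒ V₂ = 32.2 L, P₂ = 181 kPa.
ΔU = 0 (ideal gas, T constant).
W = nRT ln(V₂/V₁) = 2.76×8.314×255×ln(1.62) = 2820 J.
Q = ΔU + W = 2820 J.

2820 J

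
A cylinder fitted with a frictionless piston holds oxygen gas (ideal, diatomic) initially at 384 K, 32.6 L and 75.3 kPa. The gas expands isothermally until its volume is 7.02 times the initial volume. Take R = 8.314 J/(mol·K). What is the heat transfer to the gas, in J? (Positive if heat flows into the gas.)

4780 J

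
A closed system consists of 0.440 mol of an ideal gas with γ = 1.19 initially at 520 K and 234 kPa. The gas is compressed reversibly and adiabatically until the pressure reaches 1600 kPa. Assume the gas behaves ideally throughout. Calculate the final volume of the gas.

V₁ = nRT₁/P₁ = 0.440×8.314×520/234 = 8.13 L.
Adiabatic: T₂/T₁ = (P₂/P₁)^((γ−1)/γ) ⇒ T₂ = 520×(6.84)^0.160 = 707 K; V₂ = 1.62 L.

1.62 L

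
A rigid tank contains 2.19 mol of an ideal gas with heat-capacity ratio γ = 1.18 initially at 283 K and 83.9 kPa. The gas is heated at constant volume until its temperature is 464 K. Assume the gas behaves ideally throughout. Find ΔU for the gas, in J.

18300 J

V₁ = nRT₁/P₁ = 2.19×8.314×283/83.9 = 61.4 L.
Isochoric: V stays 61.4 L; P/T = const ⇒ T₂ = 464 K, P₂ = 138 kPa.
For an ideal gas ΔU = nCvΔT with Cv = R/(γ−1) = 46.2 J/(mol·K).
ΔU = 2.19×46.2×(464−283) = 18300 J.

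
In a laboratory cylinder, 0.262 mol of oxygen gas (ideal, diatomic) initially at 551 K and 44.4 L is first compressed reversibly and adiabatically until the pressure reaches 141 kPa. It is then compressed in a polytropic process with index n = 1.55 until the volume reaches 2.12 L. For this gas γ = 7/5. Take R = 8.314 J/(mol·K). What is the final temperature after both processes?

P₁ = nRT₁/V₁ = 0.262×8.314×551/44.4 = 27.0 kPa.
Step 1 — Adiabatic: T₂/T₁ = (P₂/P₁)^((γ−1)/γ) ⇒ T₂ = 551×(5.22)^0.286 = 883 K; V₂ = 13.6 L.
ΔU = nCvΔT = 0.262×20.8×(883−551) = 1810 J.
Q = 0 for an adiabatic process, so W = −ΔU = -1810 J.
State after step 1: P = 141 kPa, V = 13.6 L, T = 883 K.
Step 2 — Polytropic n=1.55: T₂ = T₁(V₁/V₂)^(n−1) = 883×(6.44)^0.55 = 2460 K; P₂ = P₁(V₁/V₂)^n = 2530 kPa.
W = (P₁V₁−P₂V₂)/(n−1) = (141×13.6−2530×2.12)/0.55 = -6240 J.
ΔU = nCvΔT = 0.262×20.8×(2460−883) = 8580 J.
Q = ΔU + W = 2340 J.
Net over both steps: W = -8050 J, Q = 2340 J, ΔU = 10400 J.

2460 K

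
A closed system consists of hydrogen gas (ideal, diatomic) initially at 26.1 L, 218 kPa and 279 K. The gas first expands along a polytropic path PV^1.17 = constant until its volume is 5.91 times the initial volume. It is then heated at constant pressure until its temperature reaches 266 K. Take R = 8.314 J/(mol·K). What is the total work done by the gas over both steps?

n = P₁V₁/(RT₁) = 218×26.1/(8.314×279) = 2.45 mol.
Step 1 — Polytropic n=1.17: T₂ = T₁(V₁/V₂)^(n−1) = 279×(0.169)^0.17 = 206 K; P₂ = P₁(V₁/V₂)^n = 27.3 kPa.
W = (P₁V₁−P₂V₂)/(n−1) = (218×26.1−27.3×154)/0.17 = 8720 J.
ΔU = nCvΔT = 2.45×20.8×(206−279) = -3710 J.
Q = ΔU + W = 5020 J.
State after step 1: P = 27.3 kPa, V = 154 L, T = 206 K.
Step 2 — Isobaric: P stays 27.3 kPa; V/T = const ⇒ T₂ = 266 K, V₂ = 199 L.
W = PΔV = 27.3×(199−154) kPa·L = 1220 J.
ΔU = nCvΔT = 2.45×20.8×(266−206) = 3050 J.
Q = ΔU + W = nCpΔT = 4260 J.
Net over both steps: W = 9940 J, Q = 9280 J, ΔU = -663 J.

9940 J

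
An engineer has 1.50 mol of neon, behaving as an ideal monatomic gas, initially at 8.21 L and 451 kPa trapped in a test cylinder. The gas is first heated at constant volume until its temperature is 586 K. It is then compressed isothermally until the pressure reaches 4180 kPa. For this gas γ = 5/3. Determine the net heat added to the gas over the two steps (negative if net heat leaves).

T₁ = P₁V₁/(nR) = 451×8.21/(1.50×8.314) = 297 K.
Step 1 — Isochoric: V stays 8.21 L; P/T = const ⇒ T₂ = 586 K, P₂ = 890 kPa.
W = 0 (no volume change).
ΔU = nCvΔT = 1.50×12.5×(586−297) = 5410 J.
Q = ΔU = 5410 J.
State after step 1: P = 890 kPa, V = 8.21 L, T = 586 K.
Step 2 — Isothermal: T stays 586 K; PV = const ⇒ V₂ = 1.75 L, P₂ = 4180 kPa.
ΔU = 0 (ideal gas, T constant).
W = nRT ln(V₂/V₁) = 1.50×8.314×586×ln(0.213) = -11300 J.
Q = ΔU + W = -11300 J.
Net over both steps: W = -11300 J, Q = -5900 J, ΔU = 5410 J.

-5900 J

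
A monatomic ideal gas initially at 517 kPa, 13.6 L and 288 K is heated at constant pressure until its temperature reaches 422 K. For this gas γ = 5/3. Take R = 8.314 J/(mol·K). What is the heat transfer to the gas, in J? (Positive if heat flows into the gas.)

n = P₁V₁/(RT₁) = 517×13.6/(8.314×288) = 2.94 mol.
Isobaric: P stays 517 kPa; V/T = const ⇒ T₂ = 422 K, V₂ = 19.9 L.
W = PΔV = 517×(19.9−13.6) kPa·L = 3270 J.
ΔU = nCvΔT = 2.94×12.5×(422−288) = 4910 J.
Q = ΔU + W = nCpΔT = 8180 J.

8180 J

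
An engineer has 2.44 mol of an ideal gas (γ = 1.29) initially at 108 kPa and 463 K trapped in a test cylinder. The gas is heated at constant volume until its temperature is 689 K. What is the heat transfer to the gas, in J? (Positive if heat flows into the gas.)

15800 J

V₁ = nRT₁/P₁ = 2.44×8.314×463/108 = 87.0 L.
Isochoric: V stays 87.0 L; P/T = const ⇒ T₂ = 689 K, P₂ = 161 kPa.
W = 0 (no volume change).
ΔU = nCvΔT = 2.44×28.7×(689−463) = 15800 J.
Q = ΔU = 15800 J.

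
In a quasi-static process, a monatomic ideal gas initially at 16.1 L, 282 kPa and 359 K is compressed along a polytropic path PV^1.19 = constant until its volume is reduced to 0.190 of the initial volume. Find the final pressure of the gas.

Polytropic n=1.19: T₂ = T₁(V₁/V₂)^(n−1) = 359×(5.26)^0.19 = 492 K; P₂ = P₁(V₁/V₂)^n = 2030 kPa.

2030 kPa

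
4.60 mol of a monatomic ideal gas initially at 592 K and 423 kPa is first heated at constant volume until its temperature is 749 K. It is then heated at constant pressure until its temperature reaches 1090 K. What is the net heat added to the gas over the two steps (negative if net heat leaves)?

41600 J

V₁ = nRT₁/P₁ = 4.60×8.314×592/423 = 53.5 L.
Step 1 — Isochoric: V stays 53.5 L; P/T = const ⇒ T₂ = 749 K, P₂ = 535 kPa.
W = 0 (no volume change).
ΔU = nCvΔT = 4.60×12.5×(749−592) = 9010 J.
Q = ΔU = 9010 J.
State after step 1: P = 535 kPa, V = 53.5 L, T = 749 K.
Step 2 — Isobaric: P stays 535 kPa; V/T = const ⇒ T₂ = 1090 K, V₂ = 77.9 L.
W = PΔV = 535×(77.9−53.5) kPa·L = 13000 J.
ΔU = nCvΔT = 4.60×12.5×(1090−749) = 19600 J.
Q = ΔU + W = nCpΔT = 32600 J.
Net over both steps: W = 13000 J, Q = 41600 J, ΔU = 28600 J.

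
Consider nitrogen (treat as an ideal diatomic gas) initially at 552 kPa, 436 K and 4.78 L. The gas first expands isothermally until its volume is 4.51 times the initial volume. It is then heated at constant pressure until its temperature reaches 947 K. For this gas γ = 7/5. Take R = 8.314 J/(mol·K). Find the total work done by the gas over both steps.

n = P₁V₁/(RT₁) = 552×4.78/(8.314×436) = 0.728 mol.
Step 1 — Isothermal: T stays 436 K; PV = const ⇒ V₂ = 21.6 L, P₂ = 122 kPa.
ΔU = 0 (ideal gas, T constant).
W = nRT ln(V₂/V₁) = 0.728×8.314×436×ln(4.51) = 3970 J.
Q = ΔU + W = 3970 J.
State after step 1: P = 122 kPa, V = 21.6 L, T = 436 K.
Step 2 — Isobaric: P stays 122 kPa; V/T = const ⇒ T₂ = 947 K, V₂ = 46.8 L.
W = PΔV = 122×(46.8−21.6) kPa·L = 3090 J.
ΔU = nCvΔT = 0.728×20.8×(947−436) = 7730 J.
Q = ΔU + W = nCpΔT = 10800 J.
Net over both steps: W = 7070 J, Q = 14800 J, ΔU = 7730 J.

7070 J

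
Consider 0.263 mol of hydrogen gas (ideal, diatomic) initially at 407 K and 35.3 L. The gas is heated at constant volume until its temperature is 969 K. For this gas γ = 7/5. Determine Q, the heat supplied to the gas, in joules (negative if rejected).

3070 J

P₁ = nRT₁/V₁ = 0.263×8.314×407/35.3 = 25.2 kPa.
Isochoric: V stays 35.3 L; P/T = const ⇒ T₂ = 969 K, P₂ = 60.0 kPa.
W = 0 (no volume change).
ΔU = nCvΔT = 0.263×20.8×(969−407) = 3070 J.
Q = ΔU = 3070 J.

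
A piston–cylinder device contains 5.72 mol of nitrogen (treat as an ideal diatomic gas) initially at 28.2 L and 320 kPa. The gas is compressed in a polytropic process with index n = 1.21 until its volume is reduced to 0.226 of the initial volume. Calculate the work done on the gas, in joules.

15800 J

T₁ = P₁V₁/(nR) = 320×28.2/(5.72×8.314) = 190 K.
Polytropic n=1.21: T₂ = T₁(V₁/V₂)^(n−1) = 190×(4.42)^0.21 = 259 K; P₂ = P₁(V₁/V₂)^n = 1930 kPa.
W = (P₁V₁−P₂V₂)/(n−1) = (320×28.2−1930×6.37)/0.21 = -15800 J.
Work done on the gas = −W_by = 15800 J.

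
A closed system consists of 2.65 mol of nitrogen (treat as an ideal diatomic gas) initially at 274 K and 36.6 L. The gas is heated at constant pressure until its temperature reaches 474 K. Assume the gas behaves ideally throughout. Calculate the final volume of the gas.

P₁ = nRT₁/V₁ = 2.65×8.314×274/36.6 = 165 kPa.
Isobaric: P stays 165 kPa; V/T = const ⇒ T₂ = 474 K, V₂ = 63.3 L.

63.3 L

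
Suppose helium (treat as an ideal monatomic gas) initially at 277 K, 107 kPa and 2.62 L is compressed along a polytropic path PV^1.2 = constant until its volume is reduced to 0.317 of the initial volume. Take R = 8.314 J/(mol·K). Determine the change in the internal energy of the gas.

109 J

n = P₁V₁/(RT₁) = 107×2.62/(8.314×277) = 0.122 mol.
Polytropic n=1.2: T₂ = T₁(V₁/V₂)^(n−1) = 277×(3.15)^0.20 = 349 K; P₂ = P₁(V₁/V₂)^n = 425 kPa.
For an ideal gas ΔU = nCvΔT with Cv = (3/2)R = 12.5 J/(mol·K).
ΔU = 0.122×12.5×(349−277) = 109 J.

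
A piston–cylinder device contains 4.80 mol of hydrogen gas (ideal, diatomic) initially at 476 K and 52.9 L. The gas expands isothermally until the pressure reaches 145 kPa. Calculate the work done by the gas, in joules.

17200 J

P₁ = nRT₁/V₁ = 4.80×8.314×476/52.9 = 359 kPa.
Isothermal: T stays 476 K; PV = const ⇒ V₂ = 131 L, P₂ = 145 kPa.
W = nRT ln(V₂/V₁) = 4.80×8.314×476×ln(2.48) = 17200 J.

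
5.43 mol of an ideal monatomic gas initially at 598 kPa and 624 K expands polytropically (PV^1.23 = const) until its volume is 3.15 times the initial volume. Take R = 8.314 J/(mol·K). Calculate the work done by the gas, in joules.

28400 J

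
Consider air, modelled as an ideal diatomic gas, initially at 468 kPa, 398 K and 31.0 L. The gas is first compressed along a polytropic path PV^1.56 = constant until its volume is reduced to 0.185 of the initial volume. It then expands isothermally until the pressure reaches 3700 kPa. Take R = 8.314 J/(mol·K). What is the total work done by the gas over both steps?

-19700 J

n = P₁V₁/(RT₁) = 468×31.0/(8.314×398) = 4.38 mol.
Step 1 — Polytropic n=1.56: T₂ = T₁(V₁/V₂)^(n−1) = 398×(5.41)^0.56 = 1020 K; P₂ = P₁(V₁/V₂)^n = 6510 kPa.
W = (P₁V₁−P₂V₂)/(n−1) = (468×31.0−6510×5.74)/0.56 = -40700 J.
ΔU = nCvΔT = 4.38×20.8×(1020−398) = 57000 J.
Q = ΔU + W = 16300 J.
State after step 1: P = 6510 kPa, V = 5.74 L, T = 1020 K.
Step 2 — Isothermal: T stays 1020 K; PV = const ⇒ V₂ = 10.1 L, P₂ = 3700 kPa.
ΔU = 0 (ideal gas, T constant).
W = nRT ln(V₂/V₁) = 4.38×8.314×1020×ln(1.76) = 21100 J.
Q = ΔU + W = 21100 J.
Net over both steps: W = -19700 J, Q = 37400 J, ΔU = 57000 J.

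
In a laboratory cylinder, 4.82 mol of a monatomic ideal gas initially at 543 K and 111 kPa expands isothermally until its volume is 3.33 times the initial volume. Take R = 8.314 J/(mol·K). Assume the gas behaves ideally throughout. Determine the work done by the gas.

V₁ = nRT₁/P₁ = 4.82×8.314×543/111 = 196 L.
Isothermal: T stays 543 K; PV = const ⇒ V₂ = 653 L, P₂ = 33.3 kPa.
W = nRT ln(V₂/V₁) = 4.82×8.314×543×ln(3.33) = 26200 J.

26200 J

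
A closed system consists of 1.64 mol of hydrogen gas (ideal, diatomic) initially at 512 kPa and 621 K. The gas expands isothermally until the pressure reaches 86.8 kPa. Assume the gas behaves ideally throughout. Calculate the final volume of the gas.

V₁ = nRT₁/P₁ = 1.64×8.314×621/512 = 16.5 L.
Isothermal: T stays 621 K; PV = const ⇒ V₂ = 97.5 L, P₂ = 86.8 kPa.

97.5 L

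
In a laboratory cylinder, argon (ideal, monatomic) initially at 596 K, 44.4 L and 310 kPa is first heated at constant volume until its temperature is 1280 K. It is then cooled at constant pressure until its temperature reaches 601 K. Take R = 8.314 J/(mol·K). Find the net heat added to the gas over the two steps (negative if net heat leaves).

n = P₁V₁/(RT₁) = 310×44.4/(8.314×596) = 2.78 mol.
Step 1 — Isochoric: V stays 44.4 L; P/T = const ⇒ T₂ = 1280 K, P₂ = 666 kPa.
W = 0 (no volume change).
ΔU = nCvΔT = 2.78×12.5×(1280−596) = 23700 J.
Q = ΔU = 23700 J.
State after step 1: P = 666 kPa, V = 44.4 L, T = 1280 K.
Step 2 — Isobaric: P stays 666 kPa; V/T = const ⇒ T₂ = 601 K, V₂ = 20.8 L.
W = PΔV = 666×(20.8−44.4) kPa·L = -15700 J.
ΔU = nCvΔT = 2.78×12.5×(601−1280) = -23500 J.
Q = ΔU + W = nCpΔT = -39200 J.
Net over both steps: W = -15700 J, Q = -15500 J, ΔU = 173 J.

-15500 J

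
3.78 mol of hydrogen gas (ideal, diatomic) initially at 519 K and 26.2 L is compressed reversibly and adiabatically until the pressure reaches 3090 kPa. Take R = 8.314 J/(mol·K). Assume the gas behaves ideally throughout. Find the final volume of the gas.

P₁ = nRT₁/V₁ = 3.78×8.314×519/26.2 = 623 kPa.
Adiabatic: T₂/T₁ = (P₂/P₁)^((γ−1)/γ) ⇒ T₂ = 519×(4.96)^0.286 = 820 K; V₂ = 8.34 L.

8.34 L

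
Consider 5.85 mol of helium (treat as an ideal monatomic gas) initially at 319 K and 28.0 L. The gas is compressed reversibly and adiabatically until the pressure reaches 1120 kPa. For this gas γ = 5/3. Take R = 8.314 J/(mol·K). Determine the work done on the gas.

7570 J

P₁ = nRT₁/V₁ = 5.85×8.314×319/28.0 = 554 kPa.
Adiabatic: T₂/T₁ = (P₂/P₁)^((γ−1)/γ) ⇒ T₂ = 319×(2.02)^0.400 = 423 K; V₂ = 18.4 L.
ΔU = nCvΔT = 5.85×12.5×(423−319) = 7570 J.
Q = 0 for an adiabatic process, so W = −ΔU = -7570 J.
Work done on the gas = −W_by = 7570 J.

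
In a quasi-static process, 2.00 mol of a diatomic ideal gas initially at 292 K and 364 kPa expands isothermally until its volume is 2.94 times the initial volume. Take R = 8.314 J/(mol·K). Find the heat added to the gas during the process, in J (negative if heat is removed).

V₁ = nRT₁/P₁ = 2.00×8.314×292/364 = 13.3 L.
Isothermal: T stays 292 K; PV = const ⇒ V₂ = 39.2 L, P₂ = 124 kPa.
ΔU = 0 (ideal gas, T constant).
W = nRT ln(V₂/V₁) = 2.00×8.314×292×ln(2.94) = 5240 J.
Q = ΔU + W = 5240 J.

5240 J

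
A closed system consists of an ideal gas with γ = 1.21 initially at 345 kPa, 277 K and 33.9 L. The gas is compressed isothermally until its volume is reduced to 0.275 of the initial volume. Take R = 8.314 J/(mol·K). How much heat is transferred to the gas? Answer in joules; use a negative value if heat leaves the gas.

-15100 J

n = P₁V₁/(RT₁) = 345×33.9/(8.314×277) = 5.08 mol.
Isothermal: T stays 277 K; PV = const ⇒ V₂ = 9.32 L, P₂ = 1250 kPa.
ΔU = 0 (ideal gas, T constant).
W = nRT ln(V₂/V₁) = 5.08×8.314×277×ln(0.275) = -15100 J.
Q = ΔU + W = -15100 J.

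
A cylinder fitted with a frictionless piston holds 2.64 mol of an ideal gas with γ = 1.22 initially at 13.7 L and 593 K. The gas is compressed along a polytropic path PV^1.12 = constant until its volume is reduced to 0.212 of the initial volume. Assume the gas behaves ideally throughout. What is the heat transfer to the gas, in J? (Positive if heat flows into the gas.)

P₁ = nRT₁/V₁ = 2.64×8.314×593/13.7 = 950 kPa.
Polytropic n=1.12: T₂ = T₁(V₁/V₂)^(n−1) = 593×(4.72)^0.12 = 714 K; P₂ = P₁(V₁/V₂)^n = 5400 kPa.
W = (P₁V₁−P₂V₂)/(n−1) = (950×13.7−5400×2.90)/0.12 = -22200 J.
ΔU = nCvΔT = 2.64×37.8×(714−593) = 12100 J.
Q = ΔU + W = -10100 J.

-10100 J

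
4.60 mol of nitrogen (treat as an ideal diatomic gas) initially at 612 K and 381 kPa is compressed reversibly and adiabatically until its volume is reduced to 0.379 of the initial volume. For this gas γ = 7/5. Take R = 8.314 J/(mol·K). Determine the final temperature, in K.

V₁ = nRT₁/P₁ = 4.60×8.314×612/381 = 61.4 L.
Adiabatic: TV^(γ−1) = const ⇒ T₂ = 612×(2.64)^0.400 = 902 K; PV^γ = const ⇒ P₂ = 1480 kPa.

902 K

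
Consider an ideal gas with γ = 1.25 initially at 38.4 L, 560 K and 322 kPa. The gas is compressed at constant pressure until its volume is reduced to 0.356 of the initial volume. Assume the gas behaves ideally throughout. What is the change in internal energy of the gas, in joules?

-31900 J

n = P₁V₁/(RT₁) = 322×38.4/(8.314×560) = 2.66 mol.
Isobaric: P stays 322 kPa; V/T = const ⇒ T₂ = 199 K, V₂ = 13.7 L.
For an ideal gas ΔU = nCvΔT with Cv = R/(γ−1) = 33.3 J/(mol·K).
ΔU = 2.66×33.3×(199−560) = -31900 J.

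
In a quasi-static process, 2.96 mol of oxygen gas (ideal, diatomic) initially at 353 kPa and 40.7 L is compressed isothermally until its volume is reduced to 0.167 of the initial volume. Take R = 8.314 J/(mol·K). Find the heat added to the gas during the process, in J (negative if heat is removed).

-25700 J

T₁ = P₁V₁/(nR) = 353×40.7/(2.96×8.314) = 584 K.
Isothermal: T stays 584 K; PV = const ⇒ V₂ = 6.80 L, P₂ = 2110 kPa.
ΔU = 0 (ideal gas, T constant).
W = nRT ln(V₂/V₁) = 2.96×8.314×584×ln(0.167) = -25700 J.
Q = ΔU + W = -25700 J.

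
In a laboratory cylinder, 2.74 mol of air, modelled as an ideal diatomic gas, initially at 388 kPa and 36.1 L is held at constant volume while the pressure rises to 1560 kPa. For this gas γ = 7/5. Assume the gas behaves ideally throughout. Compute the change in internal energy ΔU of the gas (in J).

106000 J

T₁ = P₁V₁/(nR) = 388×36.1/(2.74×8.314) = 615 K.
Isochoric: V stays 36.1 L; P/T = const ⇒ T₂ = 2470 K, P₂ = 1560 kPa.
For an ideal gas ΔU = nCvΔT with Cv = (5/2)R = 20.8 J/(mol·K).
ΔU = 2.74×20.8×(2470−615) = 106000 J.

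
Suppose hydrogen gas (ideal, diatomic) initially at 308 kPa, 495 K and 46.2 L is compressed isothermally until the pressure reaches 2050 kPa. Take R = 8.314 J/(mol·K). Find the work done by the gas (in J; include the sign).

-27000 J

n = P₁V₁/(RT₁) = 308×46.2/(8.314×495) = 3.46 mol.
Isothermal: T stays 495 K; PV = const ⇒ V₂ = 6.94 L, P₂ = 2050 kPa.
W = nRT ln(V₂/V₁) = 3.46×8.314×495×ln(0.150) = -27000 J.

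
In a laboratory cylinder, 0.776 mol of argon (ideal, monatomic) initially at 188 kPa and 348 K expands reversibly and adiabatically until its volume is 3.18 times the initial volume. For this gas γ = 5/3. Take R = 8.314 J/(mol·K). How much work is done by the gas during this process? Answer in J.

V₁ = nRT₁/P₁ = 0.776×8.314×348/188 = 11.9 L.
Adiabatic: TV^(γ−1) = const ⇒ T₂ = 348×(0.314)^0.667 = 161 K; PV^γ = const ⇒ P₂ = 27.3 kPa.
ΔU = nCvΔT = 0.776×12.5×(161−348) = -1810 J.
Q = 0 for an adiabatic process, so W = −ΔU = 1810 J.

1810 J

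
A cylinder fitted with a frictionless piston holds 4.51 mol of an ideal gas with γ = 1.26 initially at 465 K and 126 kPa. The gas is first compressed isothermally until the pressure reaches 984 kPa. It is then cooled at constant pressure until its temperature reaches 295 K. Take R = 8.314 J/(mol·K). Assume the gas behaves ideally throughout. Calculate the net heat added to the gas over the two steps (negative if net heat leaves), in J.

-66700 J

V₁ = nRT₁/P₁ = 4.51×8.314×465/126 = 138 L.
Step 1 — Isothermal: T stays 465 K; PV = const ⇒ V₂ = 17.7 L, P₂ = 984 kPa.
ΔU = 0 (ideal gas, T constant).
W = nRT ln(V₂/V₁) = 4.51×8.314×465×ln(0.128) = -35800 J.
Q = ΔU + W = -35800 J.
State after step 1: P = 984 kPa, V = 17.7 L, T = 465 K.
Step 2 — Isobaric: P stays 984 kPa; V/T = const ⇒ T₂ = 295 K, V₂ = 11.2 L.
W = PΔV = 984×(11.2−17.7) kPa·L = -6370 J.
ΔU = nCvΔT = 4.51×32.0×(295−465) = -24500 J.
Q = ΔU + W = nCpΔT = -30900 J.
Net over both steps: W = -42200 J, Q = -66700 J, ΔU = -24500 J.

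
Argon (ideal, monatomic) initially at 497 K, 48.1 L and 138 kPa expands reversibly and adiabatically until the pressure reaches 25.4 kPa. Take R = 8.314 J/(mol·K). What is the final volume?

Adiabatic: T₂/T₁ = (P₂/P₁)^((γ−1)/γ) ⇒ T₂ = 497×(0.184)^0.400 = 253 K; V₂ = 133 L.

133 L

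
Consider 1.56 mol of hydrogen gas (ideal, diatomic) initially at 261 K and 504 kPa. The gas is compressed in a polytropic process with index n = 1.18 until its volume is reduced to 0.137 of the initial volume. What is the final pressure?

5260 kPa

V₁ = nRT₁/P₁ = 1.56×8.314×261/504 = 6.72 L.
Polytropic n=1.18: T₂ = T₁(V₁/V₂)^(n−1) = 261×(7.30)^0.18 = 373 K; P₂ = P₁(V₁/V₂)^n = 5260 kPa.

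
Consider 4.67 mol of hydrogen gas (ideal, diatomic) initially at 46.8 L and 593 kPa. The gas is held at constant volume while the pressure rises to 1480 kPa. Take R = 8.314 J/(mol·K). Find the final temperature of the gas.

T₁ = P₁V₁/(nR) = 593×46.8/(4.67×8.314) = 715 K.
Isochoric: V stays 46.8 L; P/T = const ⇒ T₂ = 1780 K, P₂ = 1480 kPa.

1780 K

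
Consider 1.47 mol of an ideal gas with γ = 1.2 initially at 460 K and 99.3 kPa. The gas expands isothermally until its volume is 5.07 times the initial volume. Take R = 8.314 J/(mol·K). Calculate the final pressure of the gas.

V₁ = nRT₁/P₁ = 1.47×8.314×460/99.3 = 56.6 L.
Isothermal: T stays 460 K; PV = const ⇒ V₂ = 287 L, P₂ = 19.6 kPa.

19.6 kPa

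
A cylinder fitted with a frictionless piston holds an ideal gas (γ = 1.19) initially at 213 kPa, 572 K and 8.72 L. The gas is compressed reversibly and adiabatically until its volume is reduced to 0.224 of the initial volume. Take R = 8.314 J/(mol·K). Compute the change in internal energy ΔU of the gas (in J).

n = P₁V₁/(RT₁) = 213×8.72/(8.314×572) = 0.391 mol.
Adiabatic: TV^(γ−1) = const ⇒ T₂ = 572×(4.46)^0.190 = 760 K; PV^γ = const ⇒ P₂ = 1260 kPa.
For an ideal gas ΔU = nCvΔT with Cv = R/(γ−1) = 43.8 J/(mol·K).
ΔU = 0.391×43.8×(760−572) = 3210 J.

3210 J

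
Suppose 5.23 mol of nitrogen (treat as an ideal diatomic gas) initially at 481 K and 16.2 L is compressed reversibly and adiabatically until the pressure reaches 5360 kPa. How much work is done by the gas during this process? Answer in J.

P₁ = nRT₁/V₁ = 5.23×8.314×481/16.2 = 1290 kPa.
Adiabatic: T₂/T₁ = (P₂/P₁)^((γ−1)/γ) ⇒ T₂ = 481×(4.15)^0.286 = 722 K; V₂ = 5.86 L.
ΔU = nCvΔT = 5.23×20.8×(722−481) = 26200 J.
Q = 0 for an adiabatic process, so W = −ΔU = -26200 J.

-26200 J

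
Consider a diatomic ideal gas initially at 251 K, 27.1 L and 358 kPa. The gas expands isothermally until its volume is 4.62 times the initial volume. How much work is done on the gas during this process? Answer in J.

n = P₁V₁/(RT₁) = 358×27.1/(8.314×251) = 4.65 mol.
Isothermal: T stays 251 K; PV = const ⇒ V₂ = 125 L, P₂ = 77.5 kPa.
W = nRT ln(V₂/V₁) = 4.65×8.314×251×ln(4.62) = 14800 J.
Work done on the gas = −W_by = -14800 J.

-14800 J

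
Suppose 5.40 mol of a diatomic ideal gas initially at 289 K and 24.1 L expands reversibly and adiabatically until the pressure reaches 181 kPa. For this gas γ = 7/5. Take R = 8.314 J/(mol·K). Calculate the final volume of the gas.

52.5 L

P₁ = nRT₁/V₁ = 5.40×8.314×289/24.1 = 538 kPa.
Adiabatic: T₂/T₁ = (P₂/P₁)^((γ−1)/γ) ⇒ T₂ = 289×(0.336)^0.286 = 212 K; V₂ = 52.5 L.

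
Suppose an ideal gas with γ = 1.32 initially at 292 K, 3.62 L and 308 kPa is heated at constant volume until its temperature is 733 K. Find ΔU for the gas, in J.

5260 J

n = P₁V₁/(RT₁) = 308×3.62/(8.314×292) = 0.459 mol.
Isochoric: V stays 3.62 L; P/T = const ⇒ T₂ = 733 K, P₂ = 773 kPa.
For an ideal gas ΔU = nCvΔT with Cv = R/(γ−1) = 26.0 J/(mol·K).
ΔU = 0.459×26.0×(733−292) = 5260 J.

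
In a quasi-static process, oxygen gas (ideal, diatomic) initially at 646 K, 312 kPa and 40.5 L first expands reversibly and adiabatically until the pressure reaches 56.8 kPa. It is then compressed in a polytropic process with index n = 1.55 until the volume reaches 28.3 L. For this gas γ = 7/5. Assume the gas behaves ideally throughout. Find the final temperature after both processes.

n = P₁V₁/(RT₁) = 312×40.5/(8.314×646) = 2.35 mol.
Step 1 — Adiabatic: T₂/T₁ = (P₂/P₁)^((γ−1)/γ) ⇒ T₂ = 646×(0.182)^0.286 = 397 K; V₂ = 137 L.
ΔU = nCvΔT = 2.35×20.8×(397−646) = -12200 J.
Q = 0 for an adiabatic process, so W = −ΔU = 12200 J.
State after step 1: P = 56.8 kPa, V = 137 L, T = 397 K.
Step 2 — Polytropic n=1.55: T₂ = T₁(V₁/V₂)^(n−1) = 397×(4.83)^0.55 = 944 K; P₂ = P₁(V₁/V₂)^n = 653 kPa.
W = (P₁V₁−P₂V₂)/(n−1) = (56.8×137−653×28.3)/0.55 = -19500 J.
ΔU = nCvΔT = 2.35×20.8×(944−397) = 26800 J.
Q = ΔU + W = 7300 J.
Net over both steps: W = -7290 J, Q = 7300 J, ΔU = 14600 J.

944 K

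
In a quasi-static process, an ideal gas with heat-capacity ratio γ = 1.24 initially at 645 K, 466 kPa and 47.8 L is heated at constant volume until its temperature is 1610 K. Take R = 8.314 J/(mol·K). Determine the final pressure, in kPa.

Isochoric: V stays 47.8 L; P/T = const ⇒ T₂ = 1610 K, P₂ = 1160 kPa.

1160 kPa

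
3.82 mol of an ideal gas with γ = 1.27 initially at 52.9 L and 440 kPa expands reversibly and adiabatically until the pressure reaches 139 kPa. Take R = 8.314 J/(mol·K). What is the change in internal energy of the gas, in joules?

-18700 J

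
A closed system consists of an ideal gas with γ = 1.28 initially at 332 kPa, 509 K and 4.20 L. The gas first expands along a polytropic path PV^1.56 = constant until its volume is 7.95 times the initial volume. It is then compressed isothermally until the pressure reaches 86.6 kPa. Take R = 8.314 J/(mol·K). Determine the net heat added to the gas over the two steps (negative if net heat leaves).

-2540 J

n = P₁V₁/(RT₁) = 332×4.20/(8.314×509) = 0.330 mol.
Step 1 — Polytropic n=1.56: T₂ = T₁(V₁/V₂)^(n−1) = 509×(0.126)^0.56 = 159 K; P₂ = P₁(V₁/V₂)^n = 13.1 kPa.
W = (P₁V₁−P₂V₂)/(n−1) = (332×4.20−13.1×33.4)/0.56 = 1710 J.
ΔU = nCvΔT = 0.330×29.7×(159−509) = -3420 J.
Q = ΔU + W = -1710 J.
State after step 1: P = 13.1 kPa, V = 33.4 L, T = 159 K.
Step 2 — Isothermal: T stays 159 K; PV = const ⇒ V₂ = 5.04 L, P₂ = 86.6 kPa.
ΔU = 0 (ideal gas, T constant).
W = nRT ln(V₂/V₁) = 0.330×8.314×159×ln(0.151) = -825 J.
Q = ΔU + W = -825 J.
Net over both steps: W = 885 J, Q = -2540 J, ΔU = -3420 J.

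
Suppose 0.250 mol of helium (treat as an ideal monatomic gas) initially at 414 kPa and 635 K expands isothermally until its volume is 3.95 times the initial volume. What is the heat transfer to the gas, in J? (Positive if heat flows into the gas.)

1810 J

V₁ = nRT₁/P₁ = 0.250×8.314×635/414 = 3.19 L.
Isothermal: T stays 635 K; PV = const ⇒ V₂ = 12.6 L, P₂ = 105 kPa.
ΔU = 0 (ideal gas, T constant).
W = nRT ln(V₂/V₁) = 0.250×8.314×635×ln(3.95) = 1810 J.
Q = ΔU + W = 1810 J.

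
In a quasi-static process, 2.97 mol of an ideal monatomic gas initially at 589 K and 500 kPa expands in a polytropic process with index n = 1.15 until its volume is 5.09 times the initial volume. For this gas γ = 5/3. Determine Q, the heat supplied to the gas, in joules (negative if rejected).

V₁ = nRT₁/P₁ = 2.97×8.314×589/500 = 29.1 L.
Polytropic n=1.15: T₂ = T₁(V₁/V₂)^(n−1) = 589×(0.196)^0.15 = 461 K; P₂ = P₁(V₁/V₂)^n = 77.0 kPa.
W = (P₁V₁−P₂V₂)/(n−1) = (500×29.1−77.0×148)/0.15 = 21000 J.
ΔU = nCvΔT = 2.97×12.5×(461−589) = -4720 J.
Q = ΔU + W = 16300 J.

16300 J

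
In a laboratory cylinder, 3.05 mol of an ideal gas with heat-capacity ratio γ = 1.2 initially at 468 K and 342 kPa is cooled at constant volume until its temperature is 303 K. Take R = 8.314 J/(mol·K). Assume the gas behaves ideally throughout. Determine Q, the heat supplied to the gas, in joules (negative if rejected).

-20900 J

V₁ = nRT₁/P₁ = 3.05×8.314×468/342 = 34.7 L.
Isochoric: V stays 34.7 L; P/T = const ⇒ T₂ = 303 K, P₂ = 221 kPa.
W = 0 (no volume change).
ΔU = nCvΔT = 3.05×41.6×(303−468) = -20900 J.
Q = ΔU = -20900 J.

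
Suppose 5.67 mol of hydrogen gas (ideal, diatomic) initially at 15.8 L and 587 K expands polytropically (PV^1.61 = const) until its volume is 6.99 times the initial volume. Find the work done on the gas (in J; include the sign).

P₁ = nRT₁/V₁ = 5.67×8.314×587/15.8 = 1750 kPa.
Polytropic n=1.61: T₂ = T₁(V₁/V₂)^(n−1) = 587×(0.143)^0.61 = 179 K; P₂ = P₁(V₁/V₂)^n = 76.5 kPa.
W = (P₁V₁−P₂V₂)/(n−1) = (1750×15.8−76.5×110)/0.61 = 31500 J.
Work done on the gas = −W_by = -31500 J.

-31500 J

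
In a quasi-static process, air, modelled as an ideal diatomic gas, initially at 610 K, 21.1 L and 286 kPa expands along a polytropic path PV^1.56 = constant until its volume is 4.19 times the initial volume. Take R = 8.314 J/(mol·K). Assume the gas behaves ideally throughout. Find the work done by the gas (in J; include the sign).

5950 J

n = P₁V₁/(RT₁) = 286×21.1/(8.314×610) = 1.19 mol.
Polytropic n=1.56: T₂ = T₁(V₁/V₂)^(n−1) = 610×(0.239)^0.56 = 273 K; P₂ = P₁(V₁/V₂)^n = 30.6 kPa.
W = (P₁V₁−P₂V₂)/(n−1) = (286×21.1−30.6×88.4)/0.56 = 5950 J.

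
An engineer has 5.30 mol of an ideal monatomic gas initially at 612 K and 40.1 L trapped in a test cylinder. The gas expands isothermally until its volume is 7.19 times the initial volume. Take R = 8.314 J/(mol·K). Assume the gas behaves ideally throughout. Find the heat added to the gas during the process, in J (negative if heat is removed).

53200 J

P₁ = nRT₁/V₁ = 5.30×8.314×612/40.1 = 673 kPa.
Isothermal: T stays 612 K; PV = const ⇒ V₂ = 288 L, P₂ = 93.5 kPa.
ΔU = 0 (ideal gas, T constant).
W = nRT ln(V₂/V₁) = 5.30×8.314×612×ln(7.19) = 53200 J.
Q = ΔU + W = 53200 J.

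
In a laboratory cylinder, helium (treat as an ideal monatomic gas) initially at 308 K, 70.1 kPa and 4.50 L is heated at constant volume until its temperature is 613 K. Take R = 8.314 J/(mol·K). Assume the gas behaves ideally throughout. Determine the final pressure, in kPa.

140 kPa

Isochoric: V stays 4.50 L; P/T = const ⇒ T₂ = 613 K, P₂ = 140 kPa.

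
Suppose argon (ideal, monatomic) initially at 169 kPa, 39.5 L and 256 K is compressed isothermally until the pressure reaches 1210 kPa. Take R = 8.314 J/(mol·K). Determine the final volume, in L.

Isothermal: T stays 256 K; PV = const ⇒ V₂ = 5.52 L, P₂ = 1210 kPa.

5.52 L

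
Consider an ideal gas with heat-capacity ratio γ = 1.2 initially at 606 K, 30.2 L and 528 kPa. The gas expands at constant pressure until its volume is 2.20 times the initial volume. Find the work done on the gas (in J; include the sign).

-19100 J

n = P₁V₁/(RT₁) = 528×30.2/(8.314×606) = 3.16 mol.
Isobaric: P stays 528 kPa; V/T = const ⇒ T₂ = 1330 K, V₂ = 66.4 L.
W = PΔV = 528×(66.4−30.2) kPa·L = 19100 J.
Work done on the gas = −W_by = -19100 J.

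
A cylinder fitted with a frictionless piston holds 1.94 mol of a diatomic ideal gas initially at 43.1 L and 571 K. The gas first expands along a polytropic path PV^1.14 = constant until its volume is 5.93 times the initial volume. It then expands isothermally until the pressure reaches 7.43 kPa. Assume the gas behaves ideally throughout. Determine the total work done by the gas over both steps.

P₁ = nRT₁/V₁ = 1.94×8.314×571/43.1 = 214 kPa.
Step 1 — Polytropic n=1.14: T₂ = T₁(V₁/V₂)^(n−1) = 571×(0.169)^0.14 = 445 K; P₂ = P₁(V₁/V₂)^n = 28.1 kPa.
W = (P₁V₁−P₂V₂)/(n−1) = (214×43.1−28.1×256)/0.14 = 14500 J.
ΔU = nCvΔT = 1.94×20.8×(445−571) = -5080 J.
Q = ΔU + W = 9430 J.
State after step 1: P = 28.1 kPa, V = 256 L, T = 445 K.
Step 2 — Isothermal: T stays 445 K; PV = const ⇒ V₂ = 966 L, P₂ = 7.43 kPa.
ΔU = 0 (ideal gas, T constant).
W = nRT ln(V₂/V₁) = 1.94×8.314×445×ln(3.78) = 9550 J.
Q = ΔU + W = 9550 J.
Net over both steps: W = 24100 J, Q = 19000 J, ΔU = -5080 J.

24100 J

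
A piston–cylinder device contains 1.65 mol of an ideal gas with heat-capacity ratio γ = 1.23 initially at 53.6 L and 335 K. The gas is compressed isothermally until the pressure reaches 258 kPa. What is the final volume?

17.8 L

P₁ = nRT₁/V₁ = 1.65×8.314×335/53.6 = 85.7 kPa.
Isothermal: T stays 335 K; PV = const ⇒ V₂ = 17.8 L, P₂ = 258 kPa.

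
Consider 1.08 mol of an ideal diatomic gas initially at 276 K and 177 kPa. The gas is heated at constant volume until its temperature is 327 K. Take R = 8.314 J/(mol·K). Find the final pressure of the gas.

210 kPa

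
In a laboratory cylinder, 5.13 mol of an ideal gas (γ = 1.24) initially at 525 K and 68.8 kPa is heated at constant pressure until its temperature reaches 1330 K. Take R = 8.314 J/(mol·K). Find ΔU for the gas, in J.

V₁ = nRT₁/P₁ = 5.13×8.314×525/68.8 = 325 L.
Isobaric: P stays 68.8 kPa; V/T = const ⇒ T₂ = 1330 K, V₂ = 824 L.
For an ideal gas ΔU = nCvΔT with Cv = R/(γ−1) = 34.6 J/(mol·K).
ΔU = 5.13×34.6×(1330−525) = 143000 J.

143000 J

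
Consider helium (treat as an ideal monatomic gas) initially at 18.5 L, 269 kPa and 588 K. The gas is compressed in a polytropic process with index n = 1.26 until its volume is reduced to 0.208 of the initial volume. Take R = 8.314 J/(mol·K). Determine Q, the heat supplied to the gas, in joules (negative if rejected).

-5890 J

n = P₁V₁/(RT₁) = 269×18.5/(8.314×588) = 1.02 mol.
Polytropic n=1.26: T₂ = T₁(V₁/V₂)^(n−1) = 588×(4.81)^0.26 = 884 K; P₂ = P₁(V₁/V₂)^n = 1950 kPa.
W = (P₁V₁−P₂V₂)/(n−1) = (269×18.5−1950×3.85)/0.26 = -9650 J.
ΔU = nCvΔT = 1.02×12.5×(884−588) = 3760 J.
Q = ΔU + W = -5890 J.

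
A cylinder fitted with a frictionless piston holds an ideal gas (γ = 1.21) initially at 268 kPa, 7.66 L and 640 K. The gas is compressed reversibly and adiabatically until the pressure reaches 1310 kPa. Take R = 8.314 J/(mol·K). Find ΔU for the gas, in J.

3100 J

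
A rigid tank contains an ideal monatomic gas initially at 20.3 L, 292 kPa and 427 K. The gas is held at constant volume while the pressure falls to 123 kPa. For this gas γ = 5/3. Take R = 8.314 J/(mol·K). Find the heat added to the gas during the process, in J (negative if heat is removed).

-5150 J

n = P₁V₁/(RT₁) = 292×20.3/(8.314×427) = 1.67 mol.
Isochoric: V stays 20.3 L; P/T = const ⇒ T₂ = 180 K, P₂ = 123 kPa.
W = 0 (no volume change).
ΔU = nCvΔT = 1.67×12.5×(180−427) = -5150 J.
Q = ΔU = -5150 J.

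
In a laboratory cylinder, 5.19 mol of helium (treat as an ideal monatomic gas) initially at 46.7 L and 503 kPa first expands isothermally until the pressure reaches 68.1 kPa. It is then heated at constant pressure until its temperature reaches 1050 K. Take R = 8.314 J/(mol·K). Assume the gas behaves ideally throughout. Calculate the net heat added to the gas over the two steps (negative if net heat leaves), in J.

T₁ = P₁V₁/(nR) = 503×46.7/(5.19×8.314) = 544 K.
Step 1 — Isothermal: T stays 544 K; PV = const ⇒ V₂ = 345 L, P₂ = 68.1 kPa.
ΔU = 0 (ideal gas, T constant).
W = nRT ln(V₂/V₁) = 5.19×8.314×544×ln(7.39) = 47000 J.
Q = ΔU + W = 47000 J.
State after step 1: P = 68.1 kPa, V = 345 L, T = 544 K.
Step 2 — Isobaric: P stays 68.1 kPa; V/T = const ⇒ T₂ = 1050 K, V₂ = 665 L.
W = PΔV = 68.1×(665−345) kPa·L = 21800 J.
ΔU = nCvΔT = 5.19×12.5×(1050−544) = 32700 J.
Q = ΔU + W = nCpΔT = 54500 J.
Net over both steps: W = 68800 J, Q = 102000 J, ΔU = 32700 J.

102000 J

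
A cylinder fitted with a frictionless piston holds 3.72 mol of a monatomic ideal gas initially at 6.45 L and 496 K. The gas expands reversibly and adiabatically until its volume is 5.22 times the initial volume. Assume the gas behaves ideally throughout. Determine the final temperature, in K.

P₁ = nRT₁/V₁ = 3.72×8.314×496/6.45 = 2380 kPa.
Adiabatic: TV^(γ−1) = const ⇒ T₂ = 496×(0.192)^0.667 = 165 K; PV^γ = const ⇒ P₂ = 151 kPa.

165 K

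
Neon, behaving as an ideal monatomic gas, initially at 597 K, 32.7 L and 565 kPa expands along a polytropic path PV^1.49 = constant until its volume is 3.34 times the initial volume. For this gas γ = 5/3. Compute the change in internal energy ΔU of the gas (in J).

-12400 J

n = P₁V₁/(RT₁) = 565×32.7/(8.314×597) = 3.72 mol.
Polytropic n=1.49: T₂ = T₁(V₁/V₂)^(n−1) = 597×(0.299)^0.49 = 331 K; P₂ = P₁(V₁/V₂)^n = 93.7 kPa.
For an ideal gas ΔU = nCvΔT with Cv = (3/2)R = 12.5 J/(mol·K).
ΔU = 3.72×12.5×(331−597) = -12400 J.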